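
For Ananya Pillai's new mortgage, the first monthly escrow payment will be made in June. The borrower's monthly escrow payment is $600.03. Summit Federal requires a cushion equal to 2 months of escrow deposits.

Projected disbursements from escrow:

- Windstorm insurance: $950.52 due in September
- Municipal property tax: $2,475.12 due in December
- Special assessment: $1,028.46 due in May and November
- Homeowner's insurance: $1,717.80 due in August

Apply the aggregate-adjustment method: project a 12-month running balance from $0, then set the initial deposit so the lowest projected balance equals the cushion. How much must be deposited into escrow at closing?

$3,171.75

Cushion = 2 × $600.03 = $1,200.06
Trial balance (start $0, +$600.03 each month, − disbursements):
  Jun: +$600.03 → $600.03
  Jul: +$600.03 → $1,200.06
  Aug: +$600.03 − $1,717.80 → $82.29
  Sep: +$600.03 − $950.52 → -$268.20
  Oct: +$600.03 → $331.83
  Nov: +$600.03 − $1,028.46 → -$96.60
  Dec: +$600.03 − $2,475.12 → -$1,971.69
  Jan: +$600.03 → -$1,371.66
  Feb: +$600.03 → -$771.63
  Mar: +$600.03 → -$171.60
  Apr: +$600.03 → $428.43
  May: +$600.03 − $1,028.46 → $0.00
Lowest trial balance = -$1,971.69 (Dec)
Initial deposit = cushion − low point = $1,200.06 − (-$1,971.69) = $3,171.75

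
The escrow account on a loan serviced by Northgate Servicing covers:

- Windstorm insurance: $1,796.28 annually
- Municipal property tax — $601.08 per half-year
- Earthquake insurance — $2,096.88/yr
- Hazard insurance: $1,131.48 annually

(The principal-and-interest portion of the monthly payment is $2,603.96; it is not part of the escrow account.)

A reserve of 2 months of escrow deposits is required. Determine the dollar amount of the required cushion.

Windstorm insurance: $1,796.28 annually
Municipal property tax: $601.08 × 2 = $1,202.16 annually
Earthquake insurance: $2,096.88 annually
Hazard insurance: $1,131.48 annually
Total per year = $6,226.80
Monthly escrow = $6,226.80 ÷ 12 = $518.90
Required cushion = 2 × $518.90 = $1,037.80

$1,037.80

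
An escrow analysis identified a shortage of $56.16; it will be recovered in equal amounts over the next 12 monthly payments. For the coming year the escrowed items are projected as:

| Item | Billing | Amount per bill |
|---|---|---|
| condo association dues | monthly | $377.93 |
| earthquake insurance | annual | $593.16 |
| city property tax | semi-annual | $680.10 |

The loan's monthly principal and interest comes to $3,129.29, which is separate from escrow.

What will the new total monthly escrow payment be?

$545.39

Condo association dues — $377.93 × 12 = $4,535.16 annually
Earthquake insurance — $593.16 annually
City property tax — $680.10 × 2 = $1,360.20 annually
Total annual escrow = $6,488.52
Per month = $6,488.52 ÷ 12 = $540.71
Shortage spread = $56.16 ÷ 12 = $4.68/mo
Adjusted monthly = $540.71 + $4.68 = $545.39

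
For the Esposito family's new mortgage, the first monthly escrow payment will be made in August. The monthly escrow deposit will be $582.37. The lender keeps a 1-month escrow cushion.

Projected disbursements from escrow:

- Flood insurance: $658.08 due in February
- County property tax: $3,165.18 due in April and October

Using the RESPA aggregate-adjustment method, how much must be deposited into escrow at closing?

Cushion = 1 × $582.37 = $582.37
Trial balance (start $0, +$582.37 each month, − disbursements):
  Aug: +$582.37 → $582.37
  Sep: +$582.37 → $1,164.74
  Oct: +$582.37 − $3,165.18 → -$1,418.07
  Nov: +$582.37 → -$835.70
  Dec: +$582.37 → -$253.33
  Jan: +$582.37 → $329.04
  Feb: +$582.37 − $658.08 → $253.33
  Mar: +$582.37 → $835.70
  Apr: +$582.37 − $3,165.18 → -$1,747.11
  May: +$582.37 → -$1,164.74
  Jun: +$582.37 → -$582.37
  Jul: +$582.37 → $0.00
Lowest trial balance = -$1,747.11 (Apr)
Initial deposit = cushion − low point = $582.37 − (-$1,747.11) = $2,329.48

$2,329.48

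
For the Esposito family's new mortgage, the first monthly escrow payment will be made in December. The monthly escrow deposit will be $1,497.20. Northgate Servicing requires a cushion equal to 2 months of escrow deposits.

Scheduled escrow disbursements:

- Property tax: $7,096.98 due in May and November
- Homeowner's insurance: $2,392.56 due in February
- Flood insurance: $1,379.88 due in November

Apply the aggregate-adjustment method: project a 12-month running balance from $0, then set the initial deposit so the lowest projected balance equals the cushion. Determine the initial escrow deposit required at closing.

Cushion = 2 × $1,497.20 = $2,994.40
Trial balance (start $0, +$1,497.20 each month, − disbursements):
  Dec: +$1,497.20 → $1,497.20
  Jan: +$1,497.20 → $2,994.40
  Feb: +$1,497.20 − $2,392.56 → $2,099.04
  Mar: +$1,497.20 → $3,596.24
  Apr: +$1,497.20 → $5,093.44
  May: +$1,497.20 − $7,096.98 → -$506.34
  Jun: +$1,497.20 → $990.86
  Jul: +$1,497.20 → $2,488.06
  Aug: +$1,497.20 → $3,985.26
  Sep: +$1,497.20 → $5,482.46
  Oct: +$1,497.20 → $6,979.66
  Nov: +$1,497.20 − $8,476.86 → $0.00
Lowest trial balance = -$506.34 (May)
Initial deposit = cushion − low point = $2,994.40 − (-$506.34) = $3,500.74

$3,500.74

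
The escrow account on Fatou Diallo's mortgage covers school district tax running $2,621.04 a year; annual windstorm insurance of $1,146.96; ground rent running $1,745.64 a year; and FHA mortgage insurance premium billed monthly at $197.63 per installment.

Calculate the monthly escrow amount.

$657.10

School district tax = $2,621.04 per year
Windstorm insurance = $1,146.96 per year
Ground rent = $1,745.64 per year
FHA mortgage insurance premium = $197.63 × 12 = $2,371.56 per year
Total per year = $2,621.04 + $1,146.96 + $1,745.64 + $2,371.56 = $7,885.20
Monthly escrow = $7,885.20 ÷ 12 = $657.10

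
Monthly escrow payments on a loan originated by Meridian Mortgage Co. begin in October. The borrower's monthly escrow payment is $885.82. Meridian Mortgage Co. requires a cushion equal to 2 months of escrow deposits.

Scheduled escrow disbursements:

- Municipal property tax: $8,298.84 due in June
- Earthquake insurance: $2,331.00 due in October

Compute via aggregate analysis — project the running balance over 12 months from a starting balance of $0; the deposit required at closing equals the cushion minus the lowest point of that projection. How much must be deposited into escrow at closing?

Cushion = 2 × $885.82 = $1,771.64
Trial balance (start $0, +$885.82 each month, − disbursements):
  Oct: +$885.82 − $2,331.00 → -$1,445.18
  Nov: +$885.82 → -$559.36
  Dec: +$885.82 → $326.46
  Jan: +$885.82 → $1,212.28
  Feb: +$885.82 → $2,098.10
  Mar: +$885.82 → $2,983.92
  Apr: +$885.82 → $3,869.74
  May: +$885.82 → $4,755.56
  Jun: +$885.82 − $8,298.84 → -$2,657.46
  Jul: +$885.82 → -$1,771.64
  Aug: +$885.82 → -$885.82
  Sep: +$885.82 → $0.00
Lowest trial balance = -$2,657.46 (Jun)
Initial deposit = cushion − low point = $1,771.64 − (-$2,657.46) = $4,429.10

$4,429.10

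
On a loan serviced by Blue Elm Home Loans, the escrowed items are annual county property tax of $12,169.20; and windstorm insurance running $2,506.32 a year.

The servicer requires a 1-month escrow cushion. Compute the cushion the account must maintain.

County property tax: $12,169.20
Windstorm insurance: $2,506.32
Combined annual = $14,675.52
Base monthly escrow = $14,675.52 / 12 = $1,222.96
Required cushion = 1 × $1,222.96 = $1,222.96

$1,222.96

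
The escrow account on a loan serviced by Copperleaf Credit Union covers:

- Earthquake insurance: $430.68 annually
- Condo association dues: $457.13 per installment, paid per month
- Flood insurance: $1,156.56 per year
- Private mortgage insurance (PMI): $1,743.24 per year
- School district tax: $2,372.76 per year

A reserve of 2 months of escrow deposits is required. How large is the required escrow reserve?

Earthquake insurance = $430.68 per year
Condo association dues = $457.13 × 12 = $5,485.56 per year
Flood insurance = $1,156.56 per year
Private mortgage insurance (PMI) = $1,743.24 per year
School district tax = $2,372.76 per year
Total annual escrow = $11,188.80
Monthly = $11,188.80 / 12 = $932.40
Cushion = 2 × $932.40 = $1,864.80

$1,864.80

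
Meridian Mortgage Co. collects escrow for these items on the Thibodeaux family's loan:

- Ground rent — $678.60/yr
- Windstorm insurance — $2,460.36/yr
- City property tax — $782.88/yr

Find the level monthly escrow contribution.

Ground rent — $678.60
Windstorm insurance — $2,460.36
City property tax — $782.88
Yearly total = $678.60 + $2,460.36 + $782.88 = $3,921.84
Monthly = $3,921.84 / 12 = $326.82

$326.82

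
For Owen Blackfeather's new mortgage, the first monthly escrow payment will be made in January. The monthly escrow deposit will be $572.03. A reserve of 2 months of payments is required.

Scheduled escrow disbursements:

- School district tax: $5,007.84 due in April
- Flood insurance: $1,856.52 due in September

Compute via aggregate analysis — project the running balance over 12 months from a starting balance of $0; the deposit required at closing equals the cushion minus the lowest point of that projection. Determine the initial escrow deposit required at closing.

Cushion = 2 × $572.03 = $1,144.06
Trial balance (start $0, +$572.03 each month, − disbursements):
  Jan: +$572.03 → $572.03
  Feb: +$572.03 → $1,144.06
  Mar: +$572.03 → $1,716.09
  Apr: +$572.03 − $5,007.84 → -$2,719.72
  May: +$572.03 → -$2,147.69
  Jun: +$572.03 → -$1,575.66
  Jul: +$572.03 → -$1,003.63
  Aug: +$572.03 → -$431.60
  Sep: +$572.03 − $1,856.52 → -$1,716.09
  Oct: +$572.03 → -$1,144.06
  Nov: +$572.03 → -$572.03
  Dec: +$572.03 → $0.00
Lowest trial balance = -$2,719.72 (Apr)
Initial deposit = cushion − low point = $1,144.06 − (-$2,719.72) = $3,863.78

$3,863.78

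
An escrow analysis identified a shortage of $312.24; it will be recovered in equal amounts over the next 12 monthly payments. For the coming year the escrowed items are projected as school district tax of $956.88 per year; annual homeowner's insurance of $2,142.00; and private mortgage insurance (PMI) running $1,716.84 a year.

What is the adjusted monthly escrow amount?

School district tax — $956.88 per year
Homeowner's insurance — $2,142.00 per year
Private mortgage insurance (PMI) — $1,716.84 per year
Total annual escrow = $4,815.72
Per month = $4,815.72 / 12 = $401.31
Shortage per month = $312.24 / 12 = $26.02
New monthly escrow = $401.31 + $26.02 = $427.33

$427.33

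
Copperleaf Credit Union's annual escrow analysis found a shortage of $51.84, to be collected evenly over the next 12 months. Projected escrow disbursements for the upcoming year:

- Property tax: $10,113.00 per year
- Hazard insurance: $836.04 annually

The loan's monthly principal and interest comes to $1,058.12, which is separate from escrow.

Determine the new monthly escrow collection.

$916.74

Property tax: $10,113.00/yr
Hazard insurance: $836.04/yr
Total per year = $10,113.00 + $836.04 = $10,949.04
Base monthly escrow = $10,949.04 / 12 = $912.42
Monthly shortage recovery: $51.84 ÷ 12 = $4.32
New monthly escrow = $912.42 + $4.32 = $916.74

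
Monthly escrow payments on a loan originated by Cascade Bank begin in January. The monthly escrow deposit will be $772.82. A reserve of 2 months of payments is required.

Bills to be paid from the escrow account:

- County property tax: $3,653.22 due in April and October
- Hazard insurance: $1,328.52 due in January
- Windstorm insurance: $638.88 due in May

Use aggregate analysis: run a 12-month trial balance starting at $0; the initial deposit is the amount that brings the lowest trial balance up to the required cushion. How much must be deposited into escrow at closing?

Cushion = 2 × $772.82 = $1,545.64
Trial balance (start $0, +$772.82 each month, − disbursements):
  Jan: +$772.82 − $1,328.52 → -$555.70
  Feb: +$772.82 → $217.12
  Mar: +$772.82 → $989.94
  Apr: +$772.82 − $3,653.22 → -$1,890.46
  May: +$772.82 − $638.88 → -$1,756.52
  Jun: +$772.82 → -$983.70
  Jul: +$772.82 → -$210.88
  Aug: +$772.82 → $561.94
  Sep: +$772.82 → $1,334.76
  Oct: +$772.82 − $3,653.22 → -$1,545.64
  Nov: +$772.82 → -$772.82
  Dec: +$772.82 → $0.00
Lowest trial balance = -$1,890.46 (Apr)
Initial deposit = cushion − low point = $1,545.64 − (-$1,890.46) = $3,436.10

$3,436.10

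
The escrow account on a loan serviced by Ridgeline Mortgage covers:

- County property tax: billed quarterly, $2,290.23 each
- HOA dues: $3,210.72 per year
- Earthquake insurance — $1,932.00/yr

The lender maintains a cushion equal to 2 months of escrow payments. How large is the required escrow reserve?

$2,383.94

County property tax: $2,290.23 × 4 = $9,160.92 per year
HOA dues: $3,210.72 per year
Earthquake insurance: $1,932.00 per year
Total annual escrow = $14,303.64
Monthly = $14,303.64 ÷ 12 = $1,191.97
Cushion = 2 × $1,191.97 = $2,383.94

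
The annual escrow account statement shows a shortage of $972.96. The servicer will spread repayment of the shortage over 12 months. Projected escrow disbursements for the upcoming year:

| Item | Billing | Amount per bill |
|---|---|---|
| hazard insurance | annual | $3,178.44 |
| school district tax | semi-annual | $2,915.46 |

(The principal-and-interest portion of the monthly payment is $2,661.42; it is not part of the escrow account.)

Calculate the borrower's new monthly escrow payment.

Hazard insurance — $3,178.44/yr
School district tax — $2,915.46 × 2 = $5,830.92/yr
Total annual escrow = $3,178.44 + $5,830.92 = $9,009.36
Monthly escrow = $9,009.36 / 12 = $750.78
Shortage spread = $972.96 ÷ 12 = $81.08/mo
Adjusted monthly = $750.78 + $81.08 = $831.86

$831.86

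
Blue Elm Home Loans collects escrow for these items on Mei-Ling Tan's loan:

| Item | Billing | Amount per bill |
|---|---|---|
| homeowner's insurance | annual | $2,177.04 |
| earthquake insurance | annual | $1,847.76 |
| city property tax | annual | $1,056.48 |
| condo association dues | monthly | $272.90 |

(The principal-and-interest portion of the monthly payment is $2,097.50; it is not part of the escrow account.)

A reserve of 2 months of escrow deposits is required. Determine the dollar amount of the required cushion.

$1,392.68

Homeowner's insurance = $2,177.04 per year
Earthquake insurance = $1,847.76 per year
City property tax = $1,056.48 per year
Condo association dues = $272.90 × 12 = $3,274.80 per year
Annual escrow total = $2,177.04 + $1,847.76 + $1,056.48 + $3,274.80 = $8,356.08
Monthly escrow = $8,356.08 / 12 = $696.34
Cushion = 2 × $696.34 = $1,392.68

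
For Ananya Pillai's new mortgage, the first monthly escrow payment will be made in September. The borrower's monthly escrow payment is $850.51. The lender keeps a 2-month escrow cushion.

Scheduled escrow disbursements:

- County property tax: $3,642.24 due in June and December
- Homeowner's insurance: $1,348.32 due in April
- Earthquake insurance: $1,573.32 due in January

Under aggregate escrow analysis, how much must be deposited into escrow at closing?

$3,402.04

Cushion = 2 × $850.51 = $1,701.02
Trial balance (start $0, +$850.51 each month, − disbursements):
  Sep: +$850.51 → $850.51
  Oct: +$850.51 → $1,701.02
  Nov: +$850.51 → $2,551.53
  Dec: +$850.51 − $3,642.24 → -$240.20
  Jan: +$850.51 − $1,573.32 → -$963.01
  Feb: +$850.51 → -$112.50
  Mar: +$850.51 → $738.01
  Apr: +$850.51 − $1,348.32 → $240.20
  May: +$850.51 → $1,090.71
  Jun: +$850.51 − $3,642.24 → -$1,701.02
  Jul: +$850.51 → -$850.51
  Aug: +$850.51 → $0.00
Lowest trial balance = -$1,701.02 (Jun)
Initial deposit = cushion − low point = $1,701.02 − (-$1,701.02) = $3,402.04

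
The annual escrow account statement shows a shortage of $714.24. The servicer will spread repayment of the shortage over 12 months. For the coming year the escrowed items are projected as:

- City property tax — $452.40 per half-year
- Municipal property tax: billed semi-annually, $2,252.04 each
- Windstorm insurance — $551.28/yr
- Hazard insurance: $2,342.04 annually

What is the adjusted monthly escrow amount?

City property tax: $452.40 × 2 = $904.80/yr
Municipal property tax: $2,252.04 × 2 = $4,504.08/yr
Windstorm insurance: $551.28/yr
Hazard insurance: $2,342.04/yr
Yearly total = $904.80 + $4,504.08 + $551.28 + $2,342.04 = $8,302.20
Per month = $8,302.20 / 12 = $691.85
Shortage per month = $714.24 / 12 = $59.52
New monthly escrow = $691.85 + $59.52 = $751.37

$751.37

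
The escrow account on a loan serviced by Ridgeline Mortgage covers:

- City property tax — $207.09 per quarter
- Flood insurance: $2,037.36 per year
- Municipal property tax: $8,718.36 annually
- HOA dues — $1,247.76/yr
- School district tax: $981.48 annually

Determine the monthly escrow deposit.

$1,151.11

City property tax = $207.09 × 4 = $828.36 annually
Flood insurance = $2,037.36 annually
Municipal property tax = $8,718.36 annually
HOA dues = $1,247.76 annually
School district tax = $981.48 annually
Total per year = $828.36 + $2,037.36 + $8,718.36 + $1,247.76 + $981.48 = $13,813.32
Monthly escrow = $13,813.32 ÷ 12 = $1,151.11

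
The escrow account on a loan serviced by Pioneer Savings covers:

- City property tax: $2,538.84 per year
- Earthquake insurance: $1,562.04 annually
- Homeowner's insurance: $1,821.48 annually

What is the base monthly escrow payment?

City property tax = $2,538.84
Earthquake insurance = $1,562.04
Homeowner's insurance = $1,821.48
Total per year = $2,538.84 + $1,562.04 + $1,821.48 = $5,922.36
Monthly escrow = $5,922.36 / 12 = $493.53

$493.53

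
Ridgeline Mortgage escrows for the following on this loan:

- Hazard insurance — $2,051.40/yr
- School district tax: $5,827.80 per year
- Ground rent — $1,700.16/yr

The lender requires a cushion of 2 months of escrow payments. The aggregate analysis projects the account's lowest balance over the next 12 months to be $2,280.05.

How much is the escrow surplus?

$683.49

Hazard insurance — $2,051.40 per year
School district tax — $5,827.80 per year
Ground rent — $1,700.16 per year
Total per year = $9,579.36
Base monthly escrow = $9,579.36 / 12 = $798.28
Required reserve = 2 × $798.28 = $1,596.56
Excess over cushion: $2,280.05 − $1,596.56 = $683.49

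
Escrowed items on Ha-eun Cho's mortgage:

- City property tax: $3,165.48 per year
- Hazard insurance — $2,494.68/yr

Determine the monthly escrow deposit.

City property tax = $3,165.48 annually
Hazard insurance = $2,494.68 annually
Combined annual = $5,660.16
Base monthly escrow = $5,660.16 ÷ 12 = $471.68

$471.68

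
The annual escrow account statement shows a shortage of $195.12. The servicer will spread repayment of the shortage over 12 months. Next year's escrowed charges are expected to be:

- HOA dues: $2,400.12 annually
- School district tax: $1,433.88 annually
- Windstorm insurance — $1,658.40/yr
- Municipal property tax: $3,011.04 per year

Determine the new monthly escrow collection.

HOA dues = $2,400.12 per year
School district tax = $1,433.88 per year
Windstorm insurance = $1,658.40 per year
Municipal property tax = $3,011.04 per year
Combined annual = $2,400.12 + $1,433.88 + $1,658.40 + $3,011.04 = $8,503.44
Monthly escrow = $8,503.44 ÷ 12 = $708.62
Monthly shortage recovery: $195.12 ÷ 12 = $16.26
Adjusted monthly = $708.62 + $16.26 = $724.88

$724.88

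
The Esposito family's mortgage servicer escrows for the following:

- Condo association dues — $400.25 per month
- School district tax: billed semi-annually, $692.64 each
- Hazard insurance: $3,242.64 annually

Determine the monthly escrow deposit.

Condo association dues — $400.25 × 12 = $4,803.00 annually
School district tax — $692.64 × 2 = $1,385.28 annually
Hazard insurance — $3,242.64 annually
Total annual escrow = $4,803.00 + $1,385.28 + $3,242.64 = $9,430.92
Monthly = $9,430.92 ÷ 12 = $785.91

$785.91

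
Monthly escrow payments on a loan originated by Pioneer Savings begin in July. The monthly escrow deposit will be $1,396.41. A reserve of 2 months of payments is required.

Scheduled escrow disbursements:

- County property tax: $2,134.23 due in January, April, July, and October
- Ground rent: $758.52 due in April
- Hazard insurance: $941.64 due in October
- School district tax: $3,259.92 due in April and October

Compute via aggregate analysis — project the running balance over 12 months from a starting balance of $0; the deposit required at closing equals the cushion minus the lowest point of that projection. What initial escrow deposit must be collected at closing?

$5,677.20

Cushion = 2 × $1,396.41 = $2,792.82
Trial balance (start $0, +$1,396.41 each month, − disbursements):
  Jul: +$1,396.41 − $2,134.23 → -$737.82
  Aug: +$1,396.41 → $658.59
  Sep: +$1,396.41 → $2,055.00
  Oct: +$1,396.41 − $6,335.79 → -$2,884.38
  Nov: +$1,396.41 → -$1,487.97
  Dec: +$1,396.41 → -$91.56
  Jan: +$1,396.41 − $2,134.23 → -$829.38
  Feb: +$1,396.41 → $567.03
  Mar: +$1,396.41 → $1,963.44
  Apr: +$1,396.41 − $6,152.67 → -$2,792.82
  May: +$1,396.41 → -$1,396.41
  Jun: +$1,396.41 → $0.00
Lowest trial balance = -$2,884.38 (Oct)
Initial deposit = cushion − low point = $2,792.82 − (-$2,884.38) = $5,677.20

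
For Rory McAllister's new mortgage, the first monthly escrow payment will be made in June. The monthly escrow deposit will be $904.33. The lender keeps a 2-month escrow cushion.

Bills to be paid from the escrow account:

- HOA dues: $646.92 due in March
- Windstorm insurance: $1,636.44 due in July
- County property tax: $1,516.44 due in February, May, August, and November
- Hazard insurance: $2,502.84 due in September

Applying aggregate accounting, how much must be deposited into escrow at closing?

Cushion = 2 × $904.33 = $1,808.66
Trial balance (start $0, +$904.33 each month, − disbursements):
  Jun: +$904.33 → $904.33
  Jul: +$904.33 − $1,636.44 → $172.22
  Aug: +$904.33 − $1,516.44 → -$439.89
  Sep: +$904.33 − $2,502.84 → -$2,038.40
  Oct: +$904.33 → -$1,134.07
  Nov: +$904.33 − $1,516.44 → -$1,746.18
  Dec: +$904.33 → -$841.85
  Jan: +$904.33 → $62.48
  Feb: +$904.33 − $1,516.44 → -$549.63
  Mar: +$904.33 − $646.92 → -$292.22
  Apr: +$904.33 → $612.11
  May: +$904.33 − $1,516.44 → $0.00
Lowest trial balance = -$2,038.40 (Sep)
Initial deposit = cushion − low point = $1,808.66 − (-$2,038.40) = $3,847.06

$3,847.06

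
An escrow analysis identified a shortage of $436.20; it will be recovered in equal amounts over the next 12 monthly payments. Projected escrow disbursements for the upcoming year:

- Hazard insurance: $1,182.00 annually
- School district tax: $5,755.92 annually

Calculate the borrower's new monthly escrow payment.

Hazard insurance — $1,182.00 annually
School district tax — $5,755.92 annually
Yearly total = $1,182.00 + $5,755.92 = $6,937.92
Monthly escrow = $6,937.92 ÷ 12 = $578.16
Shortage per month = $436.20 / 12 = $36.35
Adjusted monthly = $578.16 + $36.35 = $614.51

$614.51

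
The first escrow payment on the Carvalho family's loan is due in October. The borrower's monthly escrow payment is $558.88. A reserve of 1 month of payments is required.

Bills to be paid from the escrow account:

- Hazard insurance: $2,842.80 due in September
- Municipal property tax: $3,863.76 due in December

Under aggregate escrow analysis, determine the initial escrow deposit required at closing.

Cushion = 1 × $558.88 = $558.88
Trial balance (start $0, +$558.88 each month, − disbursements):
  Oct: +$558.88 → $558.88
  Nov: +$558.88 → $1,117.76
  Dec: +$558.88 − $3,863.76 → -$2,187.12
  Jan: +$558.88 → -$1,628.24
  Feb: +$558.88 → -$1,069.36
  Mar: +$558.88 → -$510.48
  Apr: +$558.88 → $48.40
  May: +$558.88 → $607.28
  Jun: +$558.88 → $1,166.16
  Jul: +$558.88 → $1,725.04
  Aug: +$558.88 → $2,283.92
  Sep: +$558.88 − $2,842.80 → $0.00
Lowest trial balance = -$2,187.12 (Dec)
Initial deposit = cushion − low point = $558.88 − (-$2,187.12) = $2,746.00

$2,746.00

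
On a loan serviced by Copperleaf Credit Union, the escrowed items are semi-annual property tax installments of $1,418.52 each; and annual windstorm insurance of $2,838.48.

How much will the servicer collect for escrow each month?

Property tax — $1,418.52 × 2 = $2,837.04 per year
Windstorm insurance — $2,838.48 per year
Combined annual = $2,837.04 + $2,838.48 = $5,675.52
Base monthly escrow = $5,675.52 ÷ 12 = $472.96

$472.96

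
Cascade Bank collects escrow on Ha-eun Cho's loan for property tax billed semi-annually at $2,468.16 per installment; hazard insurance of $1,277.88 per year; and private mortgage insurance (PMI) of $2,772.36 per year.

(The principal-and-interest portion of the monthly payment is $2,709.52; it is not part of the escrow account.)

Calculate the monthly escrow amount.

Property tax = $2,468.16 × 2 = $4,936.32/yr
Hazard insurance = $1,277.88/yr
Private mortgage insurance (PMI) = $2,772.36/yr
Combined annual = $4,936.32 + $1,277.88 + $2,772.36 = $8,986.56
Monthly = $8,986.56 / 12 = $748.88

$748.88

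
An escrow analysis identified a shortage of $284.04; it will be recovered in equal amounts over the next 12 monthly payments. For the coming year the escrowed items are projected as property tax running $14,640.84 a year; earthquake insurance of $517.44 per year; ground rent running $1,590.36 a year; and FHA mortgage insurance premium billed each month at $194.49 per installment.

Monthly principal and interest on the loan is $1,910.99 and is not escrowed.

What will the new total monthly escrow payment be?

$1,613.88

Property tax — $14,640.84 annually
Earthquake insurance — $517.44 annually
Ground rent — $1,590.36 annually
FHA mortgage insurance premium — $194.49 × 12 = $2,333.88 annually
Annual escrow total = $19,082.52
Monthly = $19,082.52 / 12 = $1,590.21
Shortage spread = $284.04 ÷ 12 = $23.67/mo
New monthly escrow = $1,590.21 + $23.67 = $1,613.88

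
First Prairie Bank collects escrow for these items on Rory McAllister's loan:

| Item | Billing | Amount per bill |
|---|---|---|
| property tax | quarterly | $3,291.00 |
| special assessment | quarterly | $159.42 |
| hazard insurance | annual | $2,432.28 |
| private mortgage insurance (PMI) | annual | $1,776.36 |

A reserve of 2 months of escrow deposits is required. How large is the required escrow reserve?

$3,001.72

Property tax: $3,291.00 × 4 = $13,164.00 per year
Special assessment: $159.42 × 4 = $637.68 per year
Hazard insurance: $2,432.28 per year
Private mortgage insurance (PMI): $1,776.36 per year
Yearly total = $13,164.00 + $637.68 + $2,432.28 + $1,776.36 = $18,010.32
Monthly escrow = $18,010.32 ÷ 12 = $1,500.86
Required cushion = 2 × $1,500.86 = $3,001.72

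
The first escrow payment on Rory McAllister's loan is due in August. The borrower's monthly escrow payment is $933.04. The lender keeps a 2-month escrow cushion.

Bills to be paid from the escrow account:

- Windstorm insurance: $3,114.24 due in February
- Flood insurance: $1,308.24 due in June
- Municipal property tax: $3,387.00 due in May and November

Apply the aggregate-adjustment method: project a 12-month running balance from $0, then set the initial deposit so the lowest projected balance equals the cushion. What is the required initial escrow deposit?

$2,799.12

Cushion = 2 × $933.04 = $1,866.08
Trial balance (start $0, +$933.04 each month, − disbursements):
  Aug: +$933.04 → $933.04
  Sep: +$933.04 → $1,866.08
  Oct: +$933.04 → $2,799.12
  Nov: +$933.04 − $3,387.00 → $345.16
  Dec: +$933.04 → $1,278.20
  Jan: +$933.04 → $2,211.24
  Feb: +$933.04 − $3,114.24 → $30.04
  Mar: +$933.04 → $963.08
  Apr: +$933.04 → $1,896.12
  May: +$933.04 − $3,387.00 → -$557.84
  Jun: +$933.04 − $1,308.24 → -$933.04
  Jul: +$933.04 → $0.00
Lowest trial balance = -$933.04 (Jun)
Initial deposit = cushion − low point = $1,866.08 − (-$933.04) = $2,799.12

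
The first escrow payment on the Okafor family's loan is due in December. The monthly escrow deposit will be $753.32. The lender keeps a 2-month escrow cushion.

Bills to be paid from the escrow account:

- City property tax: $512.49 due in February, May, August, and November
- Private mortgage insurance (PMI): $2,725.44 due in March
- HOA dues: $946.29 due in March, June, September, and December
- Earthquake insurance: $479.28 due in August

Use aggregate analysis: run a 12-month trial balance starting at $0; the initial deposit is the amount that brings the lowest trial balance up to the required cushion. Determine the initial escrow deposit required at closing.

$3,623.87

Cushion = 2 × $753.32 = $1,506.64
Trial balance (start $0, +$753.32 each month, − disbursements):
  Dec: +$753.32 − $946.29 → -$192.97
  Jan: +$753.32 → $560.35
  Feb: +$753.32 − $512.49 → $801.18
  Mar: +$753.32 − $3,671.73 → -$2,117.23
  Apr: +$753.32 → -$1,363.91
  May: +$753.32 − $512.49 → -$1,123.08
  Jun: +$753.32 − $946.29 → -$1,316.05
  Jul: +$753.32 → -$562.73
  Aug: +$753.32 − $991.77 → -$801.18
  Sep: +$753.32 − $946.29 → -$994.15
  Oct: +$753.32 → -$240.83
  Nov: +$753.32 − $512.49 → $0.00
Lowest trial balance = -$2,117.23 (Mar)
Initial deposit = cushion − low point = $1,506.64 − (-$2,117.23) = $3,623.87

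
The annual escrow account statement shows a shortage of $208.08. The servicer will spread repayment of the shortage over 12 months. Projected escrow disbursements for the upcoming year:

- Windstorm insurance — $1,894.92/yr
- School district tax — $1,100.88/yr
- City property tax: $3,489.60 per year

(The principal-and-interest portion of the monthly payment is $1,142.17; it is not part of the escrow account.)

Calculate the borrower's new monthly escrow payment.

Windstorm insurance — $1,894.92/yr
School district tax — $1,100.88/yr
City property tax — $3,489.60/yr
Annual escrow total = $1,894.92 + $1,100.88 + $3,489.60 = $6,485.40
Per month = $6,485.40 ÷ 12 = $540.45
Shortage per month = $208.08 / 12 = $17.34
New monthly escrow = $540.45 + $17.34 = $557.79

$557.79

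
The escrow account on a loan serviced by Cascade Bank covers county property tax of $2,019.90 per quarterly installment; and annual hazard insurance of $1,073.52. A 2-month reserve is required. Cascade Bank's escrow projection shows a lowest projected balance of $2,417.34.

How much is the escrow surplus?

County property tax: $2,019.90 × 4 = $8,079.60/yr
Hazard insurance: $1,073.52/yr
Combined annual = $8,079.60 + $1,073.52 = $9,153.12
Monthly = $9,153.12 ÷ 12 = $762.76
Required cushion = 2 × $762.76 = $1,525.52
Excess over cushion: $2,417.34 − $1,525.52 = $891.82

$891.82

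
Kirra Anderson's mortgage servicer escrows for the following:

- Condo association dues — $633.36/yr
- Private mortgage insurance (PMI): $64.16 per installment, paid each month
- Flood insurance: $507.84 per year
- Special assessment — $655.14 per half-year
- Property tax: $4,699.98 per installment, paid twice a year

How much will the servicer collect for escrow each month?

Condo association dues: $633.36
Private mortgage insurance (PMI): $64.16 × 12 = $769.92
Flood insurance: $507.84
Special assessment: $655.14 × 2 = $1,310.28
Property tax: $4,699.98 × 2 = $9,399.96
Annual escrow total = $633.36 + $769.92 + $507.84 + $1,310.28 + $9,399.96 = $12,621.36
Monthly = $12,621.36 / 12 = $1,051.78

$1,051.78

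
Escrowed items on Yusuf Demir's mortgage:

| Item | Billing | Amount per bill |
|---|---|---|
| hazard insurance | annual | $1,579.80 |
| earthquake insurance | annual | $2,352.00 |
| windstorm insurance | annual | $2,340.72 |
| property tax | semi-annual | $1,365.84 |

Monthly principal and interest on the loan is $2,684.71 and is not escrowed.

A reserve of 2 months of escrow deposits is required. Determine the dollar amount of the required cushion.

$1,500.70

Hazard insurance — $1,579.80 annually
Earthquake insurance — $2,352.00 annually
Windstorm insurance — $2,340.72 annually
Property tax — $1,365.84 × 2 = $2,731.68 annually
Combined annual = $9,004.20
Monthly escrow = $9,004.20 / 12 = $750.35
Cushion = 2 × $750.35 = $1,500.70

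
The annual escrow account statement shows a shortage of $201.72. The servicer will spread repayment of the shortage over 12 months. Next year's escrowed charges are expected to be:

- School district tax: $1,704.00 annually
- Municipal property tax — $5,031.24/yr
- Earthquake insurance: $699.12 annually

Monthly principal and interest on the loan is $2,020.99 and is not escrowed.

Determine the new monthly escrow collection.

$636.34

School district tax = $1,704.00 annually
Municipal property tax = $5,031.24 annually
Earthquake insurance = $699.12 annually
Yearly total = $7,434.36
Monthly = $7,434.36 / 12 = $619.53
Shortage spread = $201.72 / 12 = $16.81/mo
Adjusted monthly = $619.53 + $16.81 = $636.34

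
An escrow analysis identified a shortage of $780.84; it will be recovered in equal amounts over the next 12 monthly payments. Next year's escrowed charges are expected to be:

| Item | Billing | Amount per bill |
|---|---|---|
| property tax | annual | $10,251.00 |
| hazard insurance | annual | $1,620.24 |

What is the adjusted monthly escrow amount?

Property tax — $10,251.00/yr
Hazard insurance — $1,620.24/yr
Annual escrow total = $11,871.24
Monthly escrow = $11,871.24 / 12 = $989.27
Shortage spread = $780.84 / 12 = $65.07/mo
Adjusted monthly = $989.27 + $65.07 = $1,054.34

$1,054.34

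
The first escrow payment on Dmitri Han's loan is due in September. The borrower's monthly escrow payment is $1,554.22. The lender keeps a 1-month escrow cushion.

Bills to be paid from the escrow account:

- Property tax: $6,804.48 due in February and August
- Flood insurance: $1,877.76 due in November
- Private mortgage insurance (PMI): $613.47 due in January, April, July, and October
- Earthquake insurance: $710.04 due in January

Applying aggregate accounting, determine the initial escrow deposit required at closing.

$2,848.12

Cushion = 1 × $1,554.22 = $1,554.22
Trial balance (start $0, +$1,554.22 each month, − disbursements):
  Sep: +$1,554.22 → $1,554.22
  Oct: +$1,554.22 − $613.47 → $2,494.97
  Nov: +$1,554.22 − $1,877.76 → $2,171.43
  Dec: +$1,554.22 → $3,725.65
  Jan: +$1,554.22 − $1,323.51 → $3,956.36
  Feb: +$1,554.22 − $6,804.48 → -$1,293.90
  Mar: +$1,554.22 → $260.32
  Apr: +$1,554.22 − $613.47 → $1,201.07
  May: +$1,554.22 → $2,755.29
  Jun: +$1,554.22 → $4,309.51
  Jul: +$1,554.22 − $613.47 → $5,250.26
  Aug: +$1,554.22 − $6,804.48 → $0.00
Lowest trial balance = -$1,293.90 (Feb)
Initial deposit = cushion − low point = $1,554.22 − (-$1,293.90) = $2,848.12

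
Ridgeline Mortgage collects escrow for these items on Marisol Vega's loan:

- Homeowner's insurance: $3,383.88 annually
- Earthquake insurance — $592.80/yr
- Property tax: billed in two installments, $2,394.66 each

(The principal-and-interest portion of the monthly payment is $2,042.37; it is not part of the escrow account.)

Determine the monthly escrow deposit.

Homeowner's insurance = $3,383.88
Earthquake insurance = $592.80
Property tax = $2,394.66 × 2 = $4,789.32
Total per year = $8,766.00
Monthly escrow = $8,766.00 / 12 = $730.50

$730.50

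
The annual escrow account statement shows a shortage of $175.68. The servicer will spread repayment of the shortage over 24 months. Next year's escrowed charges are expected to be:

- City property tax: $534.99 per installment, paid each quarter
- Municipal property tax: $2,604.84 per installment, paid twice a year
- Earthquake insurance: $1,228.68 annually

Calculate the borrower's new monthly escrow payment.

City property tax = $534.99 × 4 = $2,139.96/yr
Municipal property tax = $2,604.84 × 2 = $5,209.68/yr
Earthquake insurance = $1,228.68/yr
Annual escrow total = $2,139.96 + $5,209.68 + $1,228.68 = $8,578.32
Monthly escrow = $8,578.32 / 12 = $714.86
Monthly shortage recovery: $175.68 / 24 = $7.32
Adjusted monthly = $714.86 + $7.32 = $722.18

$722.18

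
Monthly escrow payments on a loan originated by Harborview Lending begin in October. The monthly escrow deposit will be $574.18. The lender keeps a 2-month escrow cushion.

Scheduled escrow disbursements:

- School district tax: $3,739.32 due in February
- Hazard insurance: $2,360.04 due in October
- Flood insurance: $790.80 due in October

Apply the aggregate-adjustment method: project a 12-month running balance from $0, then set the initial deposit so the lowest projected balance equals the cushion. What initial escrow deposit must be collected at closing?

Cushion = 2 × $574.18 = $1,148.36
Trial balance (start $0, +$574.18 each month, − disbursements):
  Oct: +$574.18 − $3,150.84 → -$2,576.66
  Nov: +$574.18 → -$2,002.48
  Dec: +$574.18 → -$1,428.30
  Jan: +$574.18 → -$854.12
  Feb: +$574.18 − $3,739.32 → -$4,019.26
  Mar: +$574.18 → -$3,445.08
  Apr: +$574.18 → -$2,870.90
  May: +$574.18 → -$2,296.72
  Jun: +$574.18 → -$1,722.54
  Jul: +$574.18 → -$1,148.36
  Aug: +$574.18 → -$574.18
  Sep: +$574.18 → $0.00
Lowest trial balance = -$4,019.26 (Feb)
Initial deposit = cushion − low point = $1,148.36 − (-$4,019.26) = $5,167.62

$5,167.62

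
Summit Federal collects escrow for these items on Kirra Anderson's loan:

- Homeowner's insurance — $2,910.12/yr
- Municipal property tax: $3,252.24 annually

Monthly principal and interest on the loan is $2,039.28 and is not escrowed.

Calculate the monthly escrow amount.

Homeowner's insurance — $2,910.12 per year
Municipal property tax — $3,252.24 per year
Yearly total = $6,162.36
Monthly escrow = $6,162.36 / 12 = $513.53

$513.53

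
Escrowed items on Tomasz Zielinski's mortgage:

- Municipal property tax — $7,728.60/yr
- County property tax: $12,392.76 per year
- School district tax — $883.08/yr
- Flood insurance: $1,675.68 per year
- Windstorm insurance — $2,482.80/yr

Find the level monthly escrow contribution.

$2,096.91

Municipal property tax = $7,728.60
County property tax = $12,392.76
School district tax = $883.08
Flood insurance = $1,675.68
Windstorm insurance = $2,482.80
Combined annual = $25,162.92
Base monthly escrow = $25,162.92 ÷ 12 = $2,096.91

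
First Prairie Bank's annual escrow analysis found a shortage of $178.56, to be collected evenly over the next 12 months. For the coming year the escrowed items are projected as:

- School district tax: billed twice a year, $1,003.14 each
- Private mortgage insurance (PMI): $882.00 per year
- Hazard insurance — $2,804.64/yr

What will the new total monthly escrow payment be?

$489.29

School district tax = $1,003.14 × 2 = $2,006.28/yr
Private mortgage insurance (PMI) = $882.00/yr
Hazard insurance = $2,804.64/yr
Annual escrow total = $2,006.28 + $882.00 + $2,804.64 = $5,692.92
Base monthly escrow = $5,692.92 ÷ 12 = $474.41
Shortage spread = $178.56 ÷ 12 = $14.88/mo
New monthly escrow = $474.41 + $14.88 = $489.29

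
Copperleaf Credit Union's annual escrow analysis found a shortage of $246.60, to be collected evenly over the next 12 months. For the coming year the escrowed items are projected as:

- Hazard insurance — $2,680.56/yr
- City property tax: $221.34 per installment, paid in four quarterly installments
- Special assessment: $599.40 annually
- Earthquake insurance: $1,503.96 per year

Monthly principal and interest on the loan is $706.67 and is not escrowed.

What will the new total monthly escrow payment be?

Hazard insurance = $2,680.56
City property tax = $221.34 × 4 = $885.36
Special assessment = $599.40
Earthquake insurance = $1,503.96
Total annual escrow = $2,680.56 + $885.36 + $599.40 + $1,503.96 = $5,669.28
Per month = $5,669.28 ÷ 12 = $472.44
Monthly shortage recovery: $246.60 / 12 = $20.55
Adjusted monthly = $472.44 + $20.55 = $492.99

$492.99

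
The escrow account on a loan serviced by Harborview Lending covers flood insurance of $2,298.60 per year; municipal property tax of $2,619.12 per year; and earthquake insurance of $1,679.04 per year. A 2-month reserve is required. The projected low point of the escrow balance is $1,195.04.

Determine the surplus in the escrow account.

$95.58

Flood insurance: $2,298.60 annually
Municipal property tax: $2,619.12 annually
Earthquake insurance: $1,679.04 annually
Total per year = $2,298.60 + $2,619.12 + $1,679.04 = $6,596.76
Base monthly escrow = $6,596.76 / 12 = $549.73
Required cushion = 2 × $549.73 = $1,099.46
Surplus = $1,195.04 − $1,099.46 = $95.58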